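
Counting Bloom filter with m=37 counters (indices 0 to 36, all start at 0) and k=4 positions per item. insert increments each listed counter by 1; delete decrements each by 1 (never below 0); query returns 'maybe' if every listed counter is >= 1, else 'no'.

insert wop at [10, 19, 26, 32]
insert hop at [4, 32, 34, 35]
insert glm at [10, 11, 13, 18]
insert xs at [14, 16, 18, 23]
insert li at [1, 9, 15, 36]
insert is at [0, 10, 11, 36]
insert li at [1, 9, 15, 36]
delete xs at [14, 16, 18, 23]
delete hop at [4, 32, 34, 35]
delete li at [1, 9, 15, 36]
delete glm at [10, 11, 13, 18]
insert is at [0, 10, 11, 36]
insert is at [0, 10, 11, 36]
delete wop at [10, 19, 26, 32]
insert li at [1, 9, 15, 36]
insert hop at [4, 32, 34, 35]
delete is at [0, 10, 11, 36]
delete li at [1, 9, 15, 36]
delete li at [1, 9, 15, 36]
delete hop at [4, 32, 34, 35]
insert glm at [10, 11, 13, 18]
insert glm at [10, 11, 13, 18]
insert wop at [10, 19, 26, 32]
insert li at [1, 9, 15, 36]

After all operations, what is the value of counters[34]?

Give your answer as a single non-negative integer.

Step 1: insert wop at [10, 19, 26, 32] -> counters=[0,0,0,0,0,0,0,0,0,0,1,0,0,0,0,0,0,0,0,1,0,0,0,0,0,0,1,0,0,0,0,0,1,0,0,0,0]
Step 2: insert hop at [4, 32, 34, 35] -> counters=[0,0,0,0,1,0,0,0,0,0,1,0,0,0,0,0,0,0,0,1,0,0,0,0,0,0,1,0,0,0,0,0,2,0,1,1,0]
Step 3: insert glm at [10, 11, 13, 18] -> counters=[0,0,0,0,1,0,0,0,0,0,2,1,0,1,0,0,0,0,1,1,0,0,0,0,0,0,1,0,0,0,0,0,2,0,1,1,0]
Step 4: insert xs at [14, 16, 18, 23] -> counters=[0,0,0,0,1,0,0,0,0,0,2,1,0,1,1,0,1,0,2,1,0,0,0,1,0,0,1,0,0,0,0,0,2,0,1,1,0]
Step 5: insert li at [1, 9, 15, 36] -> counters=[0,1,0,0,1,0,0,0,0,1,2,1,0,1,1,1,1,0,2,1,0,0,0,1,0,0,1,0,0,0,0,0,2,0,1,1,1]
Step 6: insert is at [0, 10, 11, 36] -> counters=[1,1,0,0,1,0,0,0,0,1,3,2,0,1,1,1,1,0,2,1,0,0,0,1,0,0,1,0,0,0,0,0,2,0,1,1,2]
Step 7: insert li at [1, 9, 15, 36] -> counters=[1,2,0,0,1,0,0,0,0,2,3,2,0,1,1,2,1,0,2,1,0,0,0,1,0,0,1,0,0,0,0,0,2,0,1,1,3]
Step 8: delete xs at [14, 16, 18, 23] -> counters=[1,2,0,0,1,0,0,0,0,2,3,2,0,1,0,2,0,0,1,1,0,0,0,0,0,0,1,0,0,0,0,0,2,0,1,1,3]
Step 9: delete hop at [4, 32, 34, 35] -> counters=[1,2,0,0,0,0,0,0,0,2,3,2,0,1,0,2,0,0,1,1,0,0,0,0,0,0,1,0,0,0,0,0,1,0,0,0,3]
Step 10: delete li at [1, 9, 15, 36] -> counters=[1,1,0,0,0,0,0,0,0,1,3,2,0,1,0,1,0,0,1,1,0,0,0,0,0,0,1,0,0,0,0,0,1,0,0,0,2]
Step 11: delete glm at [10, 11, 13, 18] -> counters=[1,1,0,0,0,0,0,0,0,1,2,1,0,0,0,1,0,0,0,1,0,0,0,0,0,0,1,0,0,0,0,0,1,0,0,0,2]
Step 12: insert is at [0, 10, 11, 36] -> counters=[2,1,0,0,0,0,0,0,0,1,3,2,0,0,0,1,0,0,0,1,0,0,0,0,0,0,1,0,0,0,0,0,1,0,0,0,3]
Step 13: insert is at [0, 10, 11, 36] -> counters=[3,1,0,0,0,0,0,0,0,1,4,3,0,0,0,1,0,0,0,1,0,0,0,0,0,0,1,0,0,0,0,0,1,0,0,0,4]
Step 14: delete wop at [10, 19, 26, 32] -> counters=[3,1,0,0,0,0,0,0,0,1,3,3,0,0,0,1,0,0,0,0,0,0,0,0,0,0,0,0,0,0,0,0,0,0,0,0,4]
Step 15: insert li at [1, 9, 15, 36] -> counters=[3,2,0,0,0,0,0,0,0,2,3,3,0,0,0,2,0,0,0,0,0,0,0,0,0,0,0,0,0,0,0,0,0,0,0,0,5]
Step 16: insert hop at [4, 32, 34, 35] -> counters=[3,2,0,0,1,0,0,0,0,2,3,3,0,0,0,2,0,0,0,0,0,0,0,0,0,0,0,0,0,0,0,0,1,0,1,1,5]
Step 17: delete is at [0, 10, 11, 36] -> counters=[2,2,0,0,1,0,0,0,0,2,2,2,0,0,0,2,0,0,0,0,0,0,0,0,0,0,0,0,0,0,0,0,1,0,1,1,4]
Step 18: delete li at [1, 9, 15, 36] -> counters=[2,1,0,0,1,0,0,0,0,1,2,2,0,0,0,1,0,0,0,0,0,0,0,0,0,0,0,0,0,0,0,0,1,0,1,1,3]
Step 19: delete li at [1, 9, 15, 36] -> counters=[2,0,0,0,1,0,0,0,0,0,2,2,0,0,0,0,0,0,0,0,0,0,0,0,0,0,0,0,0,0,0,0,1,0,1,1,2]
Step 20: delete hop at [4, 32, 34, 35] -> counters=[2,0,0,0,0,0,0,0,0,0,2,2,0,0,0,0,0,0,0,0,0,0,0,0,0,0,0,0,0,0,0,0,0,0,0,0,2]
Step 21: insert glm at [10, 11, 13, 18] -> counters=[2,0,0,0,0,0,0,0,0,0,3,3,0,1,0,0,0,0,1,0,0,0,0,0,0,0,0,0,0,0,0,0,0,0,0,0,2]
Step 22: insert glm at [10, 11, 13, 18] -> counters=[2,0,0,0,0,0,0,0,0,0,4,4,0,2,0,0,0,0,2,0,0,0,0,0,0,0,0,0,0,0,0,0,0,0,0,0,2]
Step 23: insert wop at [10, 19, 26, 32] -> counters=[2,0,0,0,0,0,0,0,0,0,5,4,0,2,0,0,0,0,2,1,0,0,0,0,0,0,1,0,0,0,0,0,1,0,0,0,2]
Step 24: insert li at [1, 9, 15, 36] -> counters=[2,1,0,0,0,0,0,0,0,1,5,4,0,2,0,1,0,0,2,1,0,0,0,0,0,0,1,0,0,0,0,0,1,0,0,0,3]
Final counters=[2,1,0,0,0,0,0,0,0,1,5,4,0,2,0,1,0,0,2,1,0,0,0,0,0,0,1,0,0,0,0,0,1,0,0,0,3] -> counters[34]=0

Answer: 0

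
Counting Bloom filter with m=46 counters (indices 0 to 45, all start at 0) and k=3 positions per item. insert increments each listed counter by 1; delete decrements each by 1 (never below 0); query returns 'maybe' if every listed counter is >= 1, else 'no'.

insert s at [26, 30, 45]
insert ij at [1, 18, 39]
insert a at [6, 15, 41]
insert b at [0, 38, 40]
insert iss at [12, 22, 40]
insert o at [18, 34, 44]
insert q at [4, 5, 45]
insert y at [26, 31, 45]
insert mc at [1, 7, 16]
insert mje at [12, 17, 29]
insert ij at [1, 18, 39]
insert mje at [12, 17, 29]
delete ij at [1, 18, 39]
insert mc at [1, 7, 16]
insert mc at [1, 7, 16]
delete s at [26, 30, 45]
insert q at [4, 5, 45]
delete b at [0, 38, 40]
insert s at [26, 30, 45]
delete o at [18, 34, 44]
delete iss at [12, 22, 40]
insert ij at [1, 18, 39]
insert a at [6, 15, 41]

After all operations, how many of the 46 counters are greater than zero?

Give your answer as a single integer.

Step 1: insert s at [26, 30, 45] -> counters=[0,0,0,0,0,0,0,0,0,0,0,0,0,0,0,0,0,0,0,0,0,0,0,0,0,0,1,0,0,0,1,0,0,0,0,0,0,0,0,0,0,0,0,0,0,1]
Step 2: insert ij at [1, 18, 39] -> counters=[0,1,0,0,0,0,0,0,0,0,0,0,0,0,0,0,0,0,1,0,0,0,0,0,0,0,1,0,0,0,1,0,0,0,0,0,0,0,0,1,0,0,0,0,0,1]
Step 3: insert a at [6, 15, 41] -> counters=[0,1,0,0,0,0,1,0,0,0,0,0,0,0,0,1,0,0,1,0,0,0,0,0,0,0,1,0,0,0,1,0,0,0,0,0,0,0,0,1,0,1,0,0,0,1]
Step 4: insert b at [0, 38, 40] -> counters=[1,1,0,0,0,0,1,0,0,0,0,0,0,0,0,1,0,0,1,0,0,0,0,0,0,0,1,0,0,0,1,0,0,0,0,0,0,0,1,1,1,1,0,0,0,1]
Step 5: insert iss at [12, 22, 40] -> counters=[1,1,0,0,0,0,1,0,0,0,0,0,1,0,0,1,0,0,1,0,0,0,1,0,0,0,1,0,0,0,1,0,0,0,0,0,0,0,1,1,2,1,0,0,0,1]
Step 6: insert o at [18, 34, 44] -> counters=[1,1,0,0,0,0,1,0,0,0,0,0,1,0,0,1,0,0,2,0,0,0,1,0,0,0,1,0,0,0,1,0,0,0,1,0,0,0,1,1,2,1,0,0,1,1]
Step 7: insert q at [4, 5, 45] -> counters=[1,1,0,0,1,1,1,0,0,0,0,0,1,0,0,1,0,0,2,0,0,0,1,0,0,0,1,0,0,0,1,0,0,0,1,0,0,0,1,1,2,1,0,0,1,2]
Step 8: insert y at [26, 31, 45] -> counters=[1,1,0,0,1,1,1,0,0,0,0,0,1,0,0,1,0,0,2,0,0,0,1,0,0,0,2,0,0,0,1,1,0,0,1,0,0,0,1,1,2,1,0,0,1,3]
Step 9: insert mc at [1, 7, 16] -> counters=[1,2,0,0,1,1,1,1,0,0,0,0,1,0,0,1,1,0,2,0,0,0,1,0,0,0,2,0,0,0,1,1,0,0,1,0,0,0,1,1,2,1,0,0,1,3]
Step 10: insert mje at [12, 17, 29] -> counters=[1,2,0,0,1,1,1,1,0,0,0,0,2,0,0,1,1,1,2,0,0,0,1,0,0,0,2,0,0,1,1,1,0,0,1,0,0,0,1,1,2,1,0,0,1,3]
Step 11: insert ij at [1, 18, 39] -> counters=[1,3,0,0,1,1,1,1,0,0,0,0,2,0,0,1,1,1,3,0,0,0,1,0,0,0,2,0,0,1,1,1,0,0,1,0,0,0,1,2,2,1,0,0,1,3]
Step 12: insert mje at [12, 17, 29] -> counters=[1,3,0,0,1,1,1,1,0,0,0,0,3,0,0,1,1,2,3,0,0,0,1,0,0,0,2,0,0,2,1,1,0,0,1,0,0,0,1,2,2,1,0,0,1,3]
Step 13: delete ij at [1, 18, 39] -> counters=[1,2,0,0,1,1,1,1,0,0,0,0,3,0,0,1,1,2,2,0,0,0,1,0,0,0,2,0,0,2,1,1,0,0,1,0,0,0,1,1,2,1,0,0,1,3]
Step 14: insert mc at [1, 7, 16] -> counters=[1,3,0,0,1,1,1,2,0,0,0,0,3,0,0,1,2,2,2,0,0,0,1,0,0,0,2,0,0,2,1,1,0,0,1,0,0,0,1,1,2,1,0,0,1,3]
Step 15: insert mc at [1, 7, 16] -> counters=[1,4,0,0,1,1,1,3,0,0,0,0,3,0,0,1,3,2,2,0,0,0,1,0,0,0,2,0,0,2,1,1,0,0,1,0,0,0,1,1,2,1,0,0,1,3]
Step 16: delete s at [26, 30, 45] -> counters=[1,4,0,0,1,1,1,3,0,0,0,0,3,0,0,1,3,2,2,0,0,0,1,0,0,0,1,0,0,2,0,1,0,0,1,0,0,0,1,1,2,1,0,0,1,2]
Step 17: insert q at [4, 5, 45] -> counters=[1,4,0,0,2,2,1,3,0,0,0,0,3,0,0,1,3,2,2,0,0,0,1,0,0,0,1,0,0,2,0,1,0,0,1,0,0,0,1,1,2,1,0,0,1,3]
Step 18: delete b at [0, 38, 40] -> counters=[0,4,0,0,2,2,1,3,0,0,0,0,3,0,0,1,3,2,2,0,0,0,1,0,0,0,1,0,0,2,0,1,0,0,1,0,0,0,0,1,1,1,0,0,1,3]
Step 19: insert s at [26, 30, 45] -> counters=[0,4,0,0,2,2,1,3,0,0,0,0,3,0,0,1,3,2,2,0,0,0,1,0,0,0,2,0,0,2,1,1,0,0,1,0,0,0,0,1,1,1,0,0,1,4]
Step 20: delete o at [18, 34, 44] -> counters=[0,4,0,0,2,2,1,3,0,0,0,0,3,0,0,1,3,2,1,0,0,0,1,0,0,0,2,0,0,2,1,1,0,0,0,0,0,0,0,1,1,1,0,0,0,4]
Step 21: delete iss at [12, 22, 40] -> counters=[0,4,0,0,2,2,1,3,0,0,0,0,2,0,0,1,3,2,1,0,0,0,0,0,0,0,2,0,0,2,1,1,0,0,0,0,0,0,0,1,0,1,0,0,0,4]
Step 22: insert ij at [1, 18, 39] -> counters=[0,5,0,0,2,2,1,3,0,0,0,0,2,0,0,1,3,2,2,0,0,0,0,0,0,0,2,0,0,2,1,1,0,0,0,0,0,0,0,2,0,1,0,0,0,4]
Step 23: insert a at [6, 15, 41] -> counters=[0,5,0,0,2,2,2,3,0,0,0,0,2,0,0,2,3,2,2,0,0,0,0,0,0,0,2,0,0,2,1,1,0,0,0,0,0,0,0,2,0,2,0,0,0,4]
Final counters=[0,5,0,0,2,2,2,3,0,0,0,0,2,0,0,2,3,2,2,0,0,0,0,0,0,0,2,0,0,2,1,1,0,0,0,0,0,0,0,2,0,2,0,0,0,4] -> 17 nonzero

Answer: 17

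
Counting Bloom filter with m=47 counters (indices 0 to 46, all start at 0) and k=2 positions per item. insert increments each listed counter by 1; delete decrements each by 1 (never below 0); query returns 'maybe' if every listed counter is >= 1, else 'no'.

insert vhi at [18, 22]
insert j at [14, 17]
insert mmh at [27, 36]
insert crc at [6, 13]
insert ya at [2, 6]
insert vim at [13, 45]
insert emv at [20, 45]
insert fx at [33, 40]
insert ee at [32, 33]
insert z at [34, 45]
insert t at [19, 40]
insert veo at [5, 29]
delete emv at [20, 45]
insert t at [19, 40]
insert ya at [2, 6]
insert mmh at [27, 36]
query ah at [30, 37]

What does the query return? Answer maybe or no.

Step 1: insert vhi at [18, 22] -> counters=[0,0,0,0,0,0,0,0,0,0,0,0,0,0,0,0,0,0,1,0,0,0,1,0,0,0,0,0,0,0,0,0,0,0,0,0,0,0,0,0,0,0,0,0,0,0,0]
Step 2: insert j at [14, 17] -> counters=[0,0,0,0,0,0,0,0,0,0,0,0,0,0,1,0,0,1,1,0,0,0,1,0,0,0,0,0,0,0,0,0,0,0,0,0,0,0,0,0,0,0,0,0,0,0,0]
Step 3: insert mmh at [27, 36] -> counters=[0,0,0,0,0,0,0,0,0,0,0,0,0,0,1,0,0,1,1,0,0,0,1,0,0,0,0,1,0,0,0,0,0,0,0,0,1,0,0,0,0,0,0,0,0,0,0]
Step 4: insert crc at [6, 13] -> counters=[0,0,0,0,0,0,1,0,0,0,0,0,0,1,1,0,0,1,1,0,0,0,1,0,0,0,0,1,0,0,0,0,0,0,0,0,1,0,0,0,0,0,0,0,0,0,0]
Step 5: insert ya at [2, 6] -> counters=[0,0,1,0,0,0,2,0,0,0,0,0,0,1,1,0,0,1,1,0,0,0,1,0,0,0,0,1,0,0,0,0,0,0,0,0,1,0,0,0,0,0,0,0,0,0,0]
Step 6: insert vim at [13, 45] -> counters=[0,0,1,0,0,0,2,0,0,0,0,0,0,2,1,0,0,1,1,0,0,0,1,0,0,0,0,1,0,0,0,0,0,0,0,0,1,0,0,0,0,0,0,0,0,1,0]
Step 7: insert emv at [20, 45] -> counters=[0,0,1,0,0,0,2,0,0,0,0,0,0,2,1,0,0,1,1,0,1,0,1,0,0,0,0,1,0,0,0,0,0,0,0,0,1,0,0,0,0,0,0,0,0,2,0]
Step 8: insert fx at [33, 40] -> counters=[0,0,1,0,0,0,2,0,0,0,0,0,0,2,1,0,0,1,1,0,1,0,1,0,0,0,0,1,0,0,0,0,0,1,0,0,1,0,0,0,1,0,0,0,0,2,0]
Step 9: insert ee at [32, 33] -> counters=[0,0,1,0,0,0,2,0,0,0,0,0,0,2,1,0,0,1,1,0,1,0,1,0,0,0,0,1,0,0,0,0,1,2,0,0,1,0,0,0,1,0,0,0,0,2,0]
Step 10: insert z at [34, 45] -> counters=[0,0,1,0,0,0,2,0,0,0,0,0,0,2,1,0,0,1,1,0,1,0,1,0,0,0,0,1,0,0,0,0,1,2,1,0,1,0,0,0,1,0,0,0,0,3,0]
Step 11: insert t at [19, 40] -> counters=[0,0,1,0,0,0,2,0,0,0,0,0,0,2,1,0,0,1,1,1,1,0,1,0,0,0,0,1,0,0,0,0,1,2,1,0,1,0,0,0,2,0,0,0,0,3,0]
Step 12: insert veo at [5, 29] -> counters=[0,0,1,0,0,1,2,0,0,0,0,0,0,2,1,0,0,1,1,1,1,0,1,0,0,0,0,1,0,1,0,0,1,2,1,0,1,0,0,0,2,0,0,0,0,3,0]
Step 13: delete emv at [20, 45] -> counters=[0,0,1,0,0,1,2,0,0,0,0,0,0,2,1,0,0,1,1,1,0,0,1,0,0,0,0,1,0,1,0,0,1,2,1,0,1,0,0,0,2,0,0,0,0,2,0]
Step 14: insert t at [19, 40] -> counters=[0,0,1,0,0,1,2,0,0,0,0,0,0,2,1,0,0,1,1,2,0,0,1,0,0,0,0,1,0,1,0,0,1,2,1,0,1,0,0,0,3,0,0,0,0,2,0]
Step 15: insert ya at [2, 6] -> counters=[0,0,2,0,0,1,3,0,0,0,0,0,0,2,1,0,0,1,1,2,0,0,1,0,0,0,0,1,0,1,0,0,1,2,1,0,1,0,0,0,3,0,0,0,0,2,0]
Step 16: insert mmh at [27, 36] -> counters=[0,0,2,0,0,1,3,0,0,0,0,0,0,2,1,0,0,1,1,2,0,0,1,0,0,0,0,2,0,1,0,0,1,2,1,0,2,0,0,0,3,0,0,0,0,2,0]
Query ah: check counters[30]=0 counters[37]=0 -> no

Answer: no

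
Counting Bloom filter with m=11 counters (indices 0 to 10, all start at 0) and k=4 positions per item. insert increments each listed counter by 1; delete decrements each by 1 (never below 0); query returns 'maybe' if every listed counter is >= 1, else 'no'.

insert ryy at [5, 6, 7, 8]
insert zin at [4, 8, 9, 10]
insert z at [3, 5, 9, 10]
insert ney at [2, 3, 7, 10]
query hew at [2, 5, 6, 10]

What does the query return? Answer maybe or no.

Answer: maybe

Derivation:
Step 1: insert ryy at [5, 6, 7, 8] -> counters=[0,0,0,0,0,1,1,1,1,0,0]
Step 2: insert zin at [4, 8, 9, 10] -> counters=[0,0,0,0,1,1,1,1,2,1,1]
Step 3: insert z at [3, 5, 9, 10] -> counters=[0,0,0,1,1,2,1,1,2,2,2]
Step 4: insert ney at [2, 3, 7, 10] -> counters=[0,0,1,2,1,2,1,2,2,2,3]
Query hew: check counters[2]=1 counters[5]=2 counters[6]=1 counters[10]=3 -> maybe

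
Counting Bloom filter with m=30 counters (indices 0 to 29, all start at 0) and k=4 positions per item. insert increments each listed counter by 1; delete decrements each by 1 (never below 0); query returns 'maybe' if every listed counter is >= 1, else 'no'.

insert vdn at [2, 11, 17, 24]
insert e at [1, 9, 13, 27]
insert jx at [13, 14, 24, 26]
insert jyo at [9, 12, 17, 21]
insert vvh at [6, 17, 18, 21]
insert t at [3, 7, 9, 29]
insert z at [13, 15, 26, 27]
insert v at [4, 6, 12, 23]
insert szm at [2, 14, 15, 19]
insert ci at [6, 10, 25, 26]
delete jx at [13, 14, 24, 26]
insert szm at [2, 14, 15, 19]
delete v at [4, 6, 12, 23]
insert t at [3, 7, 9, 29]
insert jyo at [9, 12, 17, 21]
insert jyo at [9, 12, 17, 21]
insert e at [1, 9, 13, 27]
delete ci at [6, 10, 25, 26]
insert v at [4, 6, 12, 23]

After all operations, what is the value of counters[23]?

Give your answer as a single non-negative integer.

Step 1: insert vdn at [2, 11, 17, 24] -> counters=[0,0,1,0,0,0,0,0,0,0,0,1,0,0,0,0,0,1,0,0,0,0,0,0,1,0,0,0,0,0]
Step 2: insert e at [1, 9, 13, 27] -> counters=[0,1,1,0,0,0,0,0,0,1,0,1,0,1,0,0,0,1,0,0,0,0,0,0,1,0,0,1,0,0]
Step 3: insert jx at [13, 14, 24, 26] -> counters=[0,1,1,0,0,0,0,0,0,1,0,1,0,2,1,0,0,1,0,0,0,0,0,0,2,0,1,1,0,0]
Step 4: insert jyo at [9, 12, 17, 21] -> counters=[0,1,1,0,0,0,0,0,0,2,0,1,1,2,1,0,0,2,0,0,0,1,0,0,2,0,1,1,0,0]
Step 5: insert vvh at [6, 17, 18, 21] -> counters=[0,1,1,0,0,0,1,0,0,2,0,1,1,2,1,0,0,3,1,0,0,2,0,0,2,0,1,1,0,0]
Step 6: insert t at [3, 7, 9, 29] -> counters=[0,1,1,1,0,0,1,1,0,3,0,1,1,2,1,0,0,3,1,0,0,2,0,0,2,0,1,1,0,1]
Step 7: insert z at [13, 15, 26, 27] -> counters=[0,1,1,1,0,0,1,1,0,3,0,1,1,3,1,1,0,3,1,0,0,2,0,0,2,0,2,2,0,1]
Step 8: insert v at [4, 6, 12, 23] -> counters=[0,1,1,1,1,0,2,1,0,3,0,1,2,3,1,1,0,3,1,0,0,2,0,1,2,0,2,2,0,1]
Step 9: insert szm at [2, 14, 15, 19] -> counters=[0,1,2,1,1,0,2,1,0,3,0,1,2,3,2,2,0,3,1,1,0,2,0,1,2,0,2,2,0,1]
Step 10: insert ci at [6, 10, 25, 26] -> counters=[0,1,2,1,1,0,3,1,0,3,1,1,2,3,2,2,0,3,1,1,0,2,0,1,2,1,3,2,0,1]
Step 11: delete jx at [13, 14, 24, 26] -> counters=[0,1,2,1,1,0,3,1,0,3,1,1,2,2,1,2,0,3,1,1,0,2,0,1,1,1,2,2,0,1]
Step 12: insert szm at [2, 14, 15, 19] -> counters=[0,1,3,1,1,0,3,1,0,3,1,1,2,2,2,3,0,3,1,2,0,2,0,1,1,1,2,2,0,1]
Step 13: delete v at [4, 6, 12, 23] -> counters=[0,1,3,1,0,0,2,1,0,3,1,1,1,2,2,3,0,3,1,2,0,2,0,0,1,1,2,2,0,1]
Step 14: insert t at [3, 7, 9, 29] -> counters=[0,1,3,2,0,0,2,2,0,4,1,1,1,2,2,3,0,3,1,2,0,2,0,0,1,1,2,2,0,2]
Step 15: insert jyo at [9, 12, 17, 21] -> counters=[0,1,3,2,0,0,2,2,0,5,1,1,2,2,2,3,0,4,1,2,0,3,0,0,1,1,2,2,0,2]
Step 16: insert jyo at [9, 12, 17, 21] -> counters=[0,1,3,2,0,0,2,2,0,6,1,1,3,2,2,3,0,5,1,2,0,4,0,0,1,1,2,2,0,2]
Step 17: insert e at [1, 9, 13, 27] -> counters=[0,2,3,2,0,0,2,2,0,7,1,1,3,3,2,3,0,5,1,2,0,4,0,0,1,1,2,3,0,2]
Step 18: delete ci at [6, 10, 25, 26] -> counters=[0,2,3,2,0,0,1,2,0,7,0,1,3,3,2,3,0,5,1,2,0,4,0,0,1,0,1,3,0,2]
Step 19: insert v at [4, 6, 12, 23] -> counters=[0,2,3,2,1,0,2,2,0,7,0,1,4,3,2,3,0,5,1,2,0,4,0,1,1,0,1,3,0,2]
Final counters=[0,2,3,2,1,0,2,2,0,7,0,1,4,3,2,3,0,5,1,2,0,4,0,1,1,0,1,3,0,2] -> counters[23]=1

Answer: 1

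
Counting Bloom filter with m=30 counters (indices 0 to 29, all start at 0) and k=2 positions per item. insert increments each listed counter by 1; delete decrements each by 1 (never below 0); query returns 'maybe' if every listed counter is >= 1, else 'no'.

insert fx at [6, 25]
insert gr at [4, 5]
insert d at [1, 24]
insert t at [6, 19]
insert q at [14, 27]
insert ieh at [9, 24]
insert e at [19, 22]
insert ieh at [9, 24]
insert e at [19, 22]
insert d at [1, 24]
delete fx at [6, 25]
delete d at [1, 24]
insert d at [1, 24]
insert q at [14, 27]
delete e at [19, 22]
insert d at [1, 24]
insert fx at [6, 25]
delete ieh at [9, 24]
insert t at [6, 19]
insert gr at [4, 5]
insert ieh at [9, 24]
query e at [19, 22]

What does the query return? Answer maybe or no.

Answer: maybe

Derivation:
Step 1: insert fx at [6, 25] -> counters=[0,0,0,0,0,0,1,0,0,0,0,0,0,0,0,0,0,0,0,0,0,0,0,0,0,1,0,0,0,0]
Step 2: insert gr at [4, 5] -> counters=[0,0,0,0,1,1,1,0,0,0,0,0,0,0,0,0,0,0,0,0,0,0,0,0,0,1,0,0,0,0]
Step 3: insert d at [1, 24] -> counters=[0,1,0,0,1,1,1,0,0,0,0,0,0,0,0,0,0,0,0,0,0,0,0,0,1,1,0,0,0,0]
Step 4: insert t at [6, 19] -> counters=[0,1,0,0,1,1,2,0,0,0,0,0,0,0,0,0,0,0,0,1,0,0,0,0,1,1,0,0,0,0]
Step 5: insert q at [14, 27] -> counters=[0,1,0,0,1,1,2,0,0,0,0,0,0,0,1,0,0,0,0,1,0,0,0,0,1,1,0,1,0,0]
Step 6: insert ieh at [9, 24] -> counters=[0,1,0,0,1,1,2,0,0,1,0,0,0,0,1,0,0,0,0,1,0,0,0,0,2,1,0,1,0,0]
Step 7: insert e at [19, 22] -> counters=[0,1,0,0,1,1,2,0,0,1,0,0,0,0,1,0,0,0,0,2,0,0,1,0,2,1,0,1,0,0]
Step 8: insert ieh at [9, 24] -> counters=[0,1,0,0,1,1,2,0,0,2,0,0,0,0,1,0,0,0,0,2,0,0,1,0,3,1,0,1,0,0]
Step 9: insert e at [19, 22] -> counters=[0,1,0,0,1,1,2,0,0,2,0,0,0,0,1,0,0,0,0,3,0,0,2,0,3,1,0,1,0,0]
Step 10: insert d at [1, 24] -> counters=[0,2,0,0,1,1,2,0,0,2,0,0,0,0,1,0,0,0,0,3,0,0,2,0,4,1,0,1,0,0]
Step 11: delete fx at [6, 25] -> counters=[0,2,0,0,1,1,1,0,0,2,0,0,0,0,1,0,0,0,0,3,0,0,2,0,4,0,0,1,0,0]
Step 12: delete d at [1, 24] -> counters=[0,1,0,0,1,1,1,0,0,2,0,0,0,0,1,0,0,0,0,3,0,0,2,0,3,0,0,1,0,0]
Step 13: insert d at [1, 24] -> counters=[0,2,0,0,1,1,1,0,0,2,0,0,0,0,1,0,0,0,0,3,0,0,2,0,4,0,0,1,0,0]
Step 14: insert q at [14, 27] -> counters=[0,2,0,0,1,1,1,0,0,2,0,0,0,0,2,0,0,0,0,3,0,0,2,0,4,0,0,2,0,0]
Step 15: delete e at [19, 22] -> counters=[0,2,0,0,1,1,1,0,0,2,0,0,0,0,2,0,0,0,0,2,0,0,1,0,4,0,0,2,0,0]
Step 16: insert d at [1, 24] -> counters=[0,3,0,0,1,1,1,0,0,2,0,0,0,0,2,0,0,0,0,2,0,0,1,0,5,0,0,2,0,0]
Step 17: insert fx at [6, 25] -> counters=[0,3,0,0,1,1,2,0,0,2,0,0,0,0,2,0,0,0,0,2,0,0,1,0,5,1,0,2,0,0]
Step 18: delete ieh at [9, 24] -> counters=[0,3,0,0,1,1,2,0,0,1,0,0,0,0,2,0,0,0,0,2,0,0,1,0,4,1,0,2,0,0]
Step 19: insert t at [6, 19] -> counters=[0,3,0,0,1,1,3,0,0,1,0,0,0,0,2,0,0,0,0,3,0,0,1,0,4,1,0,2,0,0]
Step 20: insert gr at [4, 5] -> counters=[0,3,0,0,2,2,3,0,0,1,0,0,0,0,2,0,0,0,0,3,0,0,1,0,4,1,0,2,0,0]
Step 21: insert ieh at [9, 24] -> counters=[0,3,0,0,2,2,3,0,0,2,0,0,0,0,2,0,0,0,0,3,0,0,1,0,5,1,0,2,0,0]
Query e: check counters[19]=3 counters[22]=1 -> maybe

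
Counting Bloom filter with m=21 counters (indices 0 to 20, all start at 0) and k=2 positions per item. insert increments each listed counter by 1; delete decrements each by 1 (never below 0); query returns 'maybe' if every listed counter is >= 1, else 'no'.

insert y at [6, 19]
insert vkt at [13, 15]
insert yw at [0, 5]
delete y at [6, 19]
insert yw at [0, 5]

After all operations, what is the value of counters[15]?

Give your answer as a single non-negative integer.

Step 1: insert y at [6, 19] -> counters=[0,0,0,0,0,0,1,0,0,0,0,0,0,0,0,0,0,0,0,1,0]
Step 2: insert vkt at [13, 15] -> counters=[0,0,0,0,0,0,1,0,0,0,0,0,0,1,0,1,0,0,0,1,0]
Step 3: insert yw at [0, 5] -> counters=[1,0,0,0,0,1,1,0,0,0,0,0,0,1,0,1,0,0,0,1,0]
Step 4: delete y at [6, 19] -> counters=[1,0,0,0,0,1,0,0,0,0,0,0,0,1,0,1,0,0,0,0,0]
Step 5: insert yw at [0, 5] -> counters=[2,0,0,0,0,2,0,0,0,0,0,0,0,1,0,1,0,0,0,0,0]
Final counters=[2,0,0,0,0,2,0,0,0,0,0,0,0,1,0,1,0,0,0,0,0] -> counters[15]=1

Answer: 1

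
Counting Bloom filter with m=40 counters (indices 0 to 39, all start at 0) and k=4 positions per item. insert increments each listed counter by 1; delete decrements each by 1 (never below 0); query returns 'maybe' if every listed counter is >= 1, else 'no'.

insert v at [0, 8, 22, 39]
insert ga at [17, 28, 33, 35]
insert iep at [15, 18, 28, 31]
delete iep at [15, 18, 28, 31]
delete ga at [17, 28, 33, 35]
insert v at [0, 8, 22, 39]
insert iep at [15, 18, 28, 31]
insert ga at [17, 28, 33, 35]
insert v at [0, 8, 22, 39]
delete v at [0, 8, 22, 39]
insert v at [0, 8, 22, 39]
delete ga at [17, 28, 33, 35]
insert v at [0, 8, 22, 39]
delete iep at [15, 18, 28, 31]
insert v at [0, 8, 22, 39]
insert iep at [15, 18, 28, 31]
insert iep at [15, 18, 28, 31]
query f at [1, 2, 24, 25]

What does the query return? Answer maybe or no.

Answer: no

Derivation:
Step 1: insert v at [0, 8, 22, 39] -> counters=[1,0,0,0,0,0,0,0,1,0,0,0,0,0,0,0,0,0,0,0,0,0,1,0,0,0,0,0,0,0,0,0,0,0,0,0,0,0,0,1]
Step 2: insert ga at [17, 28, 33, 35] -> counters=[1,0,0,0,0,0,0,0,1,0,0,0,0,0,0,0,0,1,0,0,0,0,1,0,0,0,0,0,1,0,0,0,0,1,0,1,0,0,0,1]
Step 3: insert iep at [15, 18, 28, 31] -> counters=[1,0,0,0,0,0,0,0,1,0,0,0,0,0,0,1,0,1,1,0,0,0,1,0,0,0,0,0,2,0,0,1,0,1,0,1,0,0,0,1]
Step 4: delete iep at [15, 18, 28, 31] -> counters=[1,0,0,0,0,0,0,0,1,0,0,0,0,0,0,0,0,1,0,0,0,0,1,0,0,0,0,0,1,0,0,0,0,1,0,1,0,0,0,1]
Step 5: delete ga at [17, 28, 33, 35] -> counters=[1,0,0,0,0,0,0,0,1,0,0,0,0,0,0,0,0,0,0,0,0,0,1,0,0,0,0,0,0,0,0,0,0,0,0,0,0,0,0,1]
Step 6: insert v at [0, 8, 22, 39] -> counters=[2,0,0,0,0,0,0,0,2,0,0,0,0,0,0,0,0,0,0,0,0,0,2,0,0,0,0,0,0,0,0,0,0,0,0,0,0,0,0,2]
Step 7: insert iep at [15, 18, 28, 31] -> counters=[2,0,0,0,0,0,0,0,2,0,0,0,0,0,0,1,0,0,1,0,0,0,2,0,0,0,0,0,1,0,0,1,0,0,0,0,0,0,0,2]
Step 8: insert ga at [17, 28, 33, 35] -> counters=[2,0,0,0,0,0,0,0,2,0,0,0,0,0,0,1,0,1,1,0,0,0,2,0,0,0,0,0,2,0,0,1,0,1,0,1,0,0,0,2]
Step 9: insert v at [0, 8, 22, 39] -> counters=[3,0,0,0,0,0,0,0,3,0,0,0,0,0,0,1,0,1,1,0,0,0,3,0,0,0,0,0,2,0,0,1,0,1,0,1,0,0,0,3]
Step 10: delete v at [0, 8, 22, 39] -> counters=[2,0,0,0,0,0,0,0,2,0,0,0,0,0,0,1,0,1,1,0,0,0,2,0,0,0,0,0,2,0,0,1,0,1,0,1,0,0,0,2]
Step 11: insert v at [0, 8, 22, 39] -> counters=[3,0,0,0,0,0,0,0,3,0,0,0,0,0,0,1,0,1,1,0,0,0,3,0,0,0,0,0,2,0,0,1,0,1,0,1,0,0,0,3]
Step 12: delete ga at [17, 28, 33, 35] -> counters=[3,0,0,0,0,0,0,0,3,0,0,0,0,0,0,1,0,0,1,0,0,0,3,0,0,0,0,0,1,0,0,1,0,0,0,0,0,0,0,3]
Step 13: insert v at [0, 8, 22, 39] -> counters=[4,0,0,0,0,0,0,0,4,0,0,0,0,0,0,1,0,0,1,0,0,0,4,0,0,0,0,0,1,0,0,1,0,0,0,0,0,0,0,4]
Step 14: delete iep at [15, 18, 28, 31] -> counters=[4,0,0,0,0,0,0,0,4,0,0,0,0,0,0,0,0,0,0,0,0,0,4,0,0,0,0,0,0,0,0,0,0,0,0,0,0,0,0,4]
Step 15: insert v at [0, 8, 22, 39] -> counters=[5,0,0,0,0,0,0,0,5,0,0,0,0,0,0,0,0,0,0,0,0,0,5,0,0,0,0,0,0,0,0,0,0,0,0,0,0,0,0,5]
Step 16: insert iep at [15, 18, 28, 31] -> counters=[5,0,0,0,0,0,0,0,5,0,0,0,0,0,0,1,0,0,1,0,0,0,5,0,0,0,0,0,1,0,0,1,0,0,0,0,0,0,0,5]
Step 17: insert iep at [15, 18, 28, 31] -> counters=[5,0,0,0,0,0,0,0,5,0,0,0,0,0,0,2,0,0,2,0,0,0,5,0,0,0,0,0,2,0,0,2,0,0,0,0,0,0,0,5]
Query f: check counters[1]=0 counters[2]=0 counters[24]=0 counters[25]=0 -> no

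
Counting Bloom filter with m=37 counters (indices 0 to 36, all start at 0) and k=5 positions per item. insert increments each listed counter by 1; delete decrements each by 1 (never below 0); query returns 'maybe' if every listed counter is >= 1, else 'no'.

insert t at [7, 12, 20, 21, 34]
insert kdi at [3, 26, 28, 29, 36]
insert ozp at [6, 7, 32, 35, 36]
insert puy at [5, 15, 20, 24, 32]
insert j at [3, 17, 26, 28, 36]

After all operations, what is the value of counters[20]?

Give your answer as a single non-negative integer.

Answer: 2

Derivation:
Step 1: insert t at [7, 12, 20, 21, 34] -> counters=[0,0,0,0,0,0,0,1,0,0,0,0,1,0,0,0,0,0,0,0,1,1,0,0,0,0,0,0,0,0,0,0,0,0,1,0,0]
Step 2: insert kdi at [3, 26, 28, 29, 36] -> counters=[0,0,0,1,0,0,0,1,0,0,0,0,1,0,0,0,0,0,0,0,1,1,0,0,0,0,1,0,1,1,0,0,0,0,1,0,1]
Step 3: insert ozp at [6, 7, 32, 35, 36] -> counters=[0,0,0,1,0,0,1,2,0,0,0,0,1,0,0,0,0,0,0,0,1,1,0,0,0,0,1,0,1,1,0,0,1,0,1,1,2]
Step 4: insert puy at [5, 15, 20, 24, 32] -> counters=[0,0,0,1,0,1,1,2,0,0,0,0,1,0,0,1,0,0,0,0,2,1,0,0,1,0,1,0,1,1,0,0,2,0,1,1,2]
Step 5: insert j at [3, 17, 26, 28, 36] -> counters=[0,0,0,2,0,1,1,2,0,0,0,0,1,0,0,1,0,1,0,0,2,1,0,0,1,0,2,0,2,1,0,0,2,0,1,1,3]
Final counters=[0,0,0,2,0,1,1,2,0,0,0,0,1,0,0,1,0,1,0,0,2,1,0,0,1,0,2,0,2,1,0,0,2,0,1,1,3] -> counters[20]=2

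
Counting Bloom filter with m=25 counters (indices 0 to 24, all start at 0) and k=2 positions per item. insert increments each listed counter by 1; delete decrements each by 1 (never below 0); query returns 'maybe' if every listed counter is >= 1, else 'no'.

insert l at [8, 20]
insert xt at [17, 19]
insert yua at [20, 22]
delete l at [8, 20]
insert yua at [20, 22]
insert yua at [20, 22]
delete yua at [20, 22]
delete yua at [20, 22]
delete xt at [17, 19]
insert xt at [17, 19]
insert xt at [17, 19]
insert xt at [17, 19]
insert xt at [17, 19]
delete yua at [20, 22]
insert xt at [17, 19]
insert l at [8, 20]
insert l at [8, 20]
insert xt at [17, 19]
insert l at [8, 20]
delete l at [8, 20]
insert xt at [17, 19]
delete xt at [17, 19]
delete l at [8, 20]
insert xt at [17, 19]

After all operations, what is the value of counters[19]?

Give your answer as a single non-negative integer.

Answer: 7

Derivation:
Step 1: insert l at [8, 20] -> counters=[0,0,0,0,0,0,0,0,1,0,0,0,0,0,0,0,0,0,0,0,1,0,0,0,0]
Step 2: insert xt at [17, 19] -> counters=[0,0,0,0,0,0,0,0,1,0,0,0,0,0,0,0,0,1,0,1,1,0,0,0,0]
Step 3: insert yua at [20, 22] -> counters=[0,0,0,0,0,0,0,0,1,0,0,0,0,0,0,0,0,1,0,1,2,0,1,0,0]
Step 4: delete l at [8, 20] -> counters=[0,0,0,0,0,0,0,0,0,0,0,0,0,0,0,0,0,1,0,1,1,0,1,0,0]
Step 5: insert yua at [20, 22] -> counters=[0,0,0,0,0,0,0,0,0,0,0,0,0,0,0,0,0,1,0,1,2,0,2,0,0]
Step 6: insert yua at [20, 22] -> counters=[0,0,0,0,0,0,0,0,0,0,0,0,0,0,0,0,0,1,0,1,3,0,3,0,0]
Step 7: delete yua at [20, 22] -> counters=[0,0,0,0,0,0,0,0,0,0,0,0,0,0,0,0,0,1,0,1,2,0,2,0,0]
Step 8: delete yua at [20, 22] -> counters=[0,0,0,0,0,0,0,0,0,0,0,0,0,0,0,0,0,1,0,1,1,0,1,0,0]
Step 9: delete xt at [17, 19] -> counters=[0,0,0,0,0,0,0,0,0,0,0,0,0,0,0,0,0,0,0,0,1,0,1,0,0]
Step 10: insert xt at [17, 19] -> counters=[0,0,0,0,0,0,0,0,0,0,0,0,0,0,0,0,0,1,0,1,1,0,1,0,0]
Step 11: insert xt at [17, 19] -> counters=[0,0,0,0,0,0,0,0,0,0,0,0,0,0,0,0,0,2,0,2,1,0,1,0,0]
Step 12: insert xt at [17, 19] -> counters=[0,0,0,0,0,0,0,0,0,0,0,0,0,0,0,0,0,3,0,3,1,0,1,0,0]
Step 13: insert xt at [17, 19] -> counters=[0,0,0,0,0,0,0,0,0,0,0,0,0,0,0,0,0,4,0,4,1,0,1,0,0]
Step 14: delete yua at [20, 22] -> counters=[0,0,0,0,0,0,0,0,0,0,0,0,0,0,0,0,0,4,0,4,0,0,0,0,0]
Step 15: insert xt at [17, 19] -> counters=[0,0,0,0,0,0,0,0,0,0,0,0,0,0,0,0,0,5,0,5,0,0,0,0,0]
Step 16: insert l at [8, 20] -> counters=[0,0,0,0,0,0,0,0,1,0,0,0,0,0,0,0,0,5,0,5,1,0,0,0,0]
Step 17: insert l at [8, 20] -> counters=[0,0,0,0,0,0,0,0,2,0,0,0,0,0,0,0,0,5,0,5,2,0,0,0,0]
Step 18: insert xt at [17, 19] -> counters=[0,0,0,0,0,0,0,0,2,0,0,0,0,0,0,0,0,6,0,6,2,0,0,0,0]
Step 19: insert l at [8, 20] -> counters=[0,0,0,0,0,0,0,0,3,0,0,0,0,0,0,0,0,6,0,6,3,0,0,0,0]
Step 20: delete l at [8, 20] -> counters=[0,0,0,0,0,0,0,0,2,0,0,0,0,0,0,0,0,6,0,6,2,0,0,0,0]
Step 21: insert xt at [17, 19] -> counters=[0,0,0,0,0,0,0,0,2,0,0,0,0,0,0,0,0,7,0,7,2,0,0,0,0]
Step 22: delete xt at [17, 19] -> counters=[0,0,0,0,0,0,0,0,2,0,0,0,0,0,0,0,0,6,0,6,2,0,0,0,0]
Step 23: delete l at [8, 20] -> counters=[0,0,0,0,0,0,0,0,1,0,0,0,0,0,0,0,0,6,0,6,1,0,0,0,0]
Step 24: insert xt at [17, 19] -> counters=[0,0,0,0,0,0,0,0,1,0,0,0,0,0,0,0,0,7,0,7,1,0,0,0,0]
Final counters=[0,0,0,0,0,0,0,0,1,0,0,0,0,0,0,0,0,7,0,7,1,0,0,0,0] -> counters[19]=7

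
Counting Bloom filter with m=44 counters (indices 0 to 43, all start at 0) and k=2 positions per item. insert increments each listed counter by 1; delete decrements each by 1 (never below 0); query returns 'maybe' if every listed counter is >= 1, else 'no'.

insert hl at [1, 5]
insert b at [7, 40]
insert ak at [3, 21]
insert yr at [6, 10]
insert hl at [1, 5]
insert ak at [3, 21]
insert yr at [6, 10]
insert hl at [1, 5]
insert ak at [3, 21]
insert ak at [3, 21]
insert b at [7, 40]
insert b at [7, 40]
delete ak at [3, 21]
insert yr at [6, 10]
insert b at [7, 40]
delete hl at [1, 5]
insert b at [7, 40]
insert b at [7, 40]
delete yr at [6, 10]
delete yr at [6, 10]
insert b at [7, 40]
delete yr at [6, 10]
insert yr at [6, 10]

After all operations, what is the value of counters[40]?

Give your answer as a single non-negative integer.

Answer: 7

Derivation:
Step 1: insert hl at [1, 5] -> counters=[0,1,0,0,0,1,0,0,0,0,0,0,0,0,0,0,0,0,0,0,0,0,0,0,0,0,0,0,0,0,0,0,0,0,0,0,0,0,0,0,0,0,0,0]
Step 2: insert b at [7, 40] -> counters=[0,1,0,0,0,1,0,1,0,0,0,0,0,0,0,0,0,0,0,0,0,0,0,0,0,0,0,0,0,0,0,0,0,0,0,0,0,0,0,0,1,0,0,0]
Step 3: insert ak at [3, 21] -> counters=[0,1,0,1,0,1,0,1,0,0,0,0,0,0,0,0,0,0,0,0,0,1,0,0,0,0,0,0,0,0,0,0,0,0,0,0,0,0,0,0,1,0,0,0]
Step 4: insert yr at [6, 10] -> counters=[0,1,0,1,0,1,1,1,0,0,1,0,0,0,0,0,0,0,0,0,0,1,0,0,0,0,0,0,0,0,0,0,0,0,0,0,0,0,0,0,1,0,0,0]
Step 5: insert hl at [1, 5] -> counters=[0,2,0,1,0,2,1,1,0,0,1,0,0,0,0,0,0,0,0,0,0,1,0,0,0,0,0,0,0,0,0,0,0,0,0,0,0,0,0,0,1,0,0,0]
Step 6: insert ak at [3, 21] -> counters=[0,2,0,2,0,2,1,1,0,0,1,0,0,0,0,0,0,0,0,0,0,2,0,0,0,0,0,0,0,0,0,0,0,0,0,0,0,0,0,0,1,0,0,0]
Step 7: insert yr at [6, 10] -> counters=[0,2,0,2,0,2,2,1,0,0,2,0,0,0,0,0,0,0,0,0,0,2,0,0,0,0,0,0,0,0,0,0,0,0,0,0,0,0,0,0,1,0,0,0]
Step 8: insert hl at [1, 5] -> counters=[0,3,0,2,0,3,2,1,0,0,2,0,0,0,0,0,0,0,0,0,0,2,0,0,0,0,0,0,0,0,0,0,0,0,0,0,0,0,0,0,1,0,0,0]
Step 9: insert ak at [3, 21] -> counters=[0,3,0,3,0,3,2,1,0,0,2,0,0,0,0,0,0,0,0,0,0,3,0,0,0,0,0,0,0,0,0,0,0,0,0,0,0,0,0,0,1,0,0,0]
Step 10: insert ak at [3, 21] -> counters=[0,3,0,4,0,3,2,1,0,0,2,0,0,0,0,0,0,0,0,0,0,4,0,0,0,0,0,0,0,0,0,0,0,0,0,0,0,0,0,0,1,0,0,0]
Step 11: insert b at [7, 40] -> counters=[0,3,0,4,0,3,2,2,0,0,2,0,0,0,0,0,0,0,0,0,0,4,0,0,0,0,0,0,0,0,0,0,0,0,0,0,0,0,0,0,2,0,0,0]
Step 12: insert b at [7, 40] -> counters=[0,3,0,4,0,3,2,3,0,0,2,0,0,0,0,0,0,0,0,0,0,4,0,0,0,0,0,0,0,0,0,0,0,0,0,0,0,0,0,0,3,0,0,0]
Step 13: delete ak at [3, 21] -> counters=[0,3,0,3,0,3,2,3,0,0,2,0,0,0,0,0,0,0,0,0,0,3,0,0,0,0,0,0,0,0,0,0,0,0,0,0,0,0,0,0,3,0,0,0]
Step 14: insert yr at [6, 10] -> counters=[0,3,0,3,0,3,3,3,0,0,3,0,0,0,0,0,0,0,0,0,0,3,0,0,0,0,0,0,0,0,0,0,0,0,0,0,0,0,0,0,3,0,0,0]
Step 15: insert b at [7, 40] -> counters=[0,3,0,3,0,3,3,4,0,0,3,0,0,0,0,0,0,0,0,0,0,3,0,0,0,0,0,0,0,0,0,0,0,0,0,0,0,0,0,0,4,0,0,0]
Step 16: delete hl at [1, 5] -> counters=[0,2,0,3,0,2,3,4,0,0,3,0,0,0,0,0,0,0,0,0,0,3,0,0,0,0,0,0,0,0,0,0,0,0,0,0,0,0,0,0,4,0,0,0]
Step 17: insert b at [7, 40] -> counters=[0,2,0,3,0,2,3,5,0,0,3,0,0,0,0,0,0,0,0,0,0,3,0,0,0,0,0,0,0,0,0,0,0,0,0,0,0,0,0,0,5,0,0,0]
Step 18: insert b at [7, 40] -> counters=[0,2,0,3,0,2,3,6,0,0,3,0,0,0,0,0,0,0,0,0,0,3,0,0,0,0,0,0,0,0,0,0,0,0,0,0,0,0,0,0,6,0,0,0]
Step 19: delete yr at [6, 10] -> counters=[0,2,0,3,0,2,2,6,0,0,2,0,0,0,0,0,0,0,0,0,0,3,0,0,0,0,0,0,0,0,0,0,0,0,0,0,0,0,0,0,6,0,0,0]
Step 20: delete yr at [6, 10] -> counters=[0,2,0,3,0,2,1,6,0,0,1,0,0,0,0,0,0,0,0,0,0,3,0,0,0,0,0,0,0,0,0,0,0,0,0,0,0,0,0,0,6,0,0,0]
Step 21: insert b at [7, 40] -> counters=[0,2,0,3,0,2,1,7,0,0,1,0,0,0,0,0,0,0,0,0,0,3,0,0,0,0,0,0,0,0,0,0,0,0,0,0,0,0,0,0,7,0,0,0]
Step 22: delete yr at [6, 10] -> counters=[0,2,0,3,0,2,0,7,0,0,0,0,0,0,0,0,0,0,0,0,0,3,0,0,0,0,0,0,0,0,0,0,0,0,0,0,0,0,0,0,7,0,0,0]
Step 23: insert yr at [6, 10] -> counters=[0,2,0,3,0,2,1,7,0,0,1,0,0,0,0,0,0,0,0,0,0,3,0,0,0,0,0,0,0,0,0,0,0,0,0,0,0,0,0,0,7,0,0,0]
Final counters=[0,2,0,3,0,2,1,7,0,0,1,0,0,0,0,0,0,0,0,0,0,3,0,0,0,0,0,0,0,0,0,0,0,0,0,0,0,0,0,0,7,0,0,0] -> counters[40]=7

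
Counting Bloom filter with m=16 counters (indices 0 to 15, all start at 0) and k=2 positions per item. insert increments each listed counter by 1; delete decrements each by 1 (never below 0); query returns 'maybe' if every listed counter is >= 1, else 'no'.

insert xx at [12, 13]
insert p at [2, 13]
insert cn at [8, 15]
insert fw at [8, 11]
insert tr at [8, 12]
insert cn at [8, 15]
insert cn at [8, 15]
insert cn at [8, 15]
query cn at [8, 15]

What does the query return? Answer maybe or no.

Answer: maybe

Derivation:
Step 1: insert xx at [12, 13] -> counters=[0,0,0,0,0,0,0,0,0,0,0,0,1,1,0,0]
Step 2: insert p at [2, 13] -> counters=[0,0,1,0,0,0,0,0,0,0,0,0,1,2,0,0]
Step 3: insert cn at [8, 15] -> counters=[0,0,1,0,0,0,0,0,1,0,0,0,1,2,0,1]
Step 4: insert fw at [8, 11] -> counters=[0,0,1,0,0,0,0,0,2,0,0,1,1,2,0,1]
Step 5: insert tr at [8, 12] -> counters=[0,0,1,0,0,0,0,0,3,0,0,1,2,2,0,1]
Step 6: insert cn at [8, 15] -> counters=[0,0,1,0,0,0,0,0,4,0,0,1,2,2,0,2]
Step 7: insert cn at [8, 15] -> counters=[0,0,1,0,0,0,0,0,5,0,0,1,2,2,0,3]
Step 8: insert cn at [8, 15] -> counters=[0,0,1,0,0,0,0,0,6,0,0,1,2,2,0,4]
Query cn: check counters[8]=6 counters[15]=4 -> maybe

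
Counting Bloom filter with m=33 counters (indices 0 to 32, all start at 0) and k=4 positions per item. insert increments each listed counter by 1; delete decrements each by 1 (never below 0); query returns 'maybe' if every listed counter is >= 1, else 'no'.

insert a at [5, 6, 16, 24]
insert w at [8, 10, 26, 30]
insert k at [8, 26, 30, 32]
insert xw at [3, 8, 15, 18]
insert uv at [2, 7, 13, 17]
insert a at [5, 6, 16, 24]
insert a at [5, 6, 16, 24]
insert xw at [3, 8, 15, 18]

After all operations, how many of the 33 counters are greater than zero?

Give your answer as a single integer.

Step 1: insert a at [5, 6, 16, 24] -> counters=[0,0,0,0,0,1,1,0,0,0,0,0,0,0,0,0,1,0,0,0,0,0,0,0,1,0,0,0,0,0,0,0,0]
Step 2: insert w at [8, 10, 26, 30] -> counters=[0,0,0,0,0,1,1,0,1,0,1,0,0,0,0,0,1,0,0,0,0,0,0,0,1,0,1,0,0,0,1,0,0]
Step 3: insert k at [8, 26, 30, 32] -> counters=[0,0,0,0,0,1,1,0,2,0,1,0,0,0,0,0,1,0,0,0,0,0,0,0,1,0,2,0,0,0,2,0,1]
Step 4: insert xw at [3, 8, 15, 18] -> counters=[0,0,0,1,0,1,1,0,3,0,1,0,0,0,0,1,1,0,1,0,0,0,0,0,1,0,2,0,0,0,2,0,1]
Step 5: insert uv at [2, 7, 13, 17] -> counters=[0,0,1,1,0,1,1,1,3,0,1,0,0,1,0,1,1,1,1,0,0,0,0,0,1,0,2,0,0,0,2,0,1]
Step 6: insert a at [5, 6, 16, 24] -> counters=[0,0,1,1,0,2,2,1,3,0,1,0,0,1,0,1,2,1,1,0,0,0,0,0,2,0,2,0,0,0,2,0,1]
Step 7: insert a at [5, 6, 16, 24] -> counters=[0,0,1,1,0,3,3,1,3,0,1,0,0,1,0,1,3,1,1,0,0,0,0,0,3,0,2,0,0,0,2,0,1]
Step 8: insert xw at [3, 8, 15, 18] -> counters=[0,0,1,2,0,3,3,1,4,0,1,0,0,1,0,2,3,1,2,0,0,0,0,0,3,0,2,0,0,0,2,0,1]
Final counters=[0,0,1,2,0,3,3,1,4,0,1,0,0,1,0,2,3,1,2,0,0,0,0,0,3,0,2,0,0,0,2,0,1] -> 16 nonzero

Answer: 16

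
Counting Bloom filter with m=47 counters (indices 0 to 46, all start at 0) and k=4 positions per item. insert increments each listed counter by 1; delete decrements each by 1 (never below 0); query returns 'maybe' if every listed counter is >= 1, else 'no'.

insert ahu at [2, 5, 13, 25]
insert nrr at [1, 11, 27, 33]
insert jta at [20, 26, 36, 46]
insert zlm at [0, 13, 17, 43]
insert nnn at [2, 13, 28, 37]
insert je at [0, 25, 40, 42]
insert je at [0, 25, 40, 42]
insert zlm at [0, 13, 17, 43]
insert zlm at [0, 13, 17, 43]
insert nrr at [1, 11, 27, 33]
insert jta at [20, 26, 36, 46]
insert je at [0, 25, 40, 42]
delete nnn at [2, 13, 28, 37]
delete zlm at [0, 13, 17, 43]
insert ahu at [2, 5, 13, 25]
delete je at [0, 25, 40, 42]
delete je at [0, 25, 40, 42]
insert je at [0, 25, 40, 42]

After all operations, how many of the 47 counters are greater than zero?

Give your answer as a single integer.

Step 1: insert ahu at [2, 5, 13, 25] -> counters=[0,0,1,0,0,1,0,0,0,0,0,0,0,1,0,0,0,0,0,0,0,0,0,0,0,1,0,0,0,0,0,0,0,0,0,0,0,0,0,0,0,0,0,0,0,0,0]
Step 2: insert nrr at [1, 11, 27, 33] -> counters=[0,1,1,0,0,1,0,0,0,0,0,1,0,1,0,0,0,0,0,0,0,0,0,0,0,1,0,1,0,0,0,0,0,1,0,0,0,0,0,0,0,0,0,0,0,0,0]
Step 3: insert jta at [20, 26, 36, 46] -> counters=[0,1,1,0,0,1,0,0,0,0,0,1,0,1,0,0,0,0,0,0,1,0,0,0,0,1,1,1,0,0,0,0,0,1,0,0,1,0,0,0,0,0,0,0,0,0,1]
Step 4: insert zlm at [0, 13, 17, 43] -> counters=[1,1,1,0,0,1,0,0,0,0,0,1,0,2,0,0,0,1,0,0,1,0,0,0,0,1,1,1,0,0,0,0,0,1,0,0,1,0,0,0,0,0,0,1,0,0,1]
Step 5: insert nnn at [2, 13, 28, 37] -> counters=[1,1,2,0,0,1,0,0,0,0,0,1,0,3,0,0,0,1,0,0,1,0,0,0,0,1,1,1,1,0,0,0,0,1,0,0,1,1,0,0,0,0,0,1,0,0,1]
Step 6: insert je at [0, 25, 40, 42] -> counters=[2,1,2,0,0,1,0,0,0,0,0,1,0,3,0,0,0,1,0,0,1,0,0,0,0,2,1,1,1,0,0,0,0,1,0,0,1,1,0,0,1,0,1,1,0,0,1]
Step 7: insert je at [0, 25, 40, 42] -> counters=[3,1,2,0,0,1,0,0,0,0,0,1,0,3,0,0,0,1,0,0,1,0,0,0,0,3,1,1,1,0,0,0,0,1,0,0,1,1,0,0,2,0,2,1,0,0,1]
Step 8: insert zlm at [0, 13, 17, 43] -> counters=[4,1,2,0,0,1,0,0,0,0,0,1,0,4,0,0,0,2,0,0,1,0,0,0,0,3,1,1,1,0,0,0,0,1,0,0,1,1,0,0,2,0,2,2,0,0,1]
Step 9: insert zlm at [0, 13, 17, 43] -> counters=[5,1,2,0,0,1,0,0,0,0,0,1,0,5,0,0,0,3,0,0,1,0,0,0,0,3,1,1,1,0,0,0,0,1,0,0,1,1,0,0,2,0,2,3,0,0,1]
Step 10: insert nrr at [1, 11, 27, 33] -> counters=[5,2,2,0,0,1,0,0,0,0,0,2,0,5,0,0,0,3,0,0,1,0,0,0,0,3,1,2,1,0,0,0,0,2,0,0,1,1,0,0,2,0,2,3,0,0,1]
Step 11: insert jta at [20, 26, 36, 46] -> counters=[5,2,2,0,0,1,0,0,0,0,0,2,0,5,0,0,0,3,0,0,2,0,0,0,0,3,2,2,1,0,0,0,0,2,0,0,2,1,0,0,2,0,2,3,0,0,2]
Step 12: insert je at [0, 25, 40, 42] -> counters=[6,2,2,0,0,1,0,0,0,0,0,2,0,5,0,0,0,3,0,0,2,0,0,0,0,4,2,2,1,0,0,0,0,2,0,0,2,1,0,0,3,0,3,3,0,0,2]
Step 13: delete nnn at [2, 13, 28, 37] -> counters=[6,2,1,0,0,1,0,0,0,0,0,2,0,4,0,0,0,3,0,0,2,0,0,0,0,4,2,2,0,0,0,0,0,2,0,0,2,0,0,0,3,0,3,3,0,0,2]
Step 14: delete zlm at [0, 13, 17, 43] -> counters=[5,2,1,0,0,1,0,0,0,0,0,2,0,3,0,0,0,2,0,0,2,0,0,0,0,4,2,2,0,0,0,0,0,2,0,0,2,0,0,0,3,0,3,2,0,0,2]
Step 15: insert ahu at [2, 5, 13, 25] -> counters=[5,2,2,0,0,2,0,0,0,0,0,2,0,4,0,0,0,2,0,0,2,0,0,0,0,5,2,2,0,0,0,0,0,2,0,0,2,0,0,0,3,0,3,2,0,0,2]
Step 16: delete je at [0, 25, 40, 42] -> counters=[4,2,2,0,0,2,0,0,0,0,0,2,0,4,0,0,0,2,0,0,2,0,0,0,0,4,2,2,0,0,0,0,0,2,0,0,2,0,0,0,2,0,2,2,0,0,2]
Step 17: delete je at [0, 25, 40, 42] -> counters=[3,2,2,0,0,2,0,0,0,0,0,2,0,4,0,0,0,2,0,0,2,0,0,0,0,3,2,2,0,0,0,0,0,2,0,0,2,0,0,0,1,0,1,2,0,0,2]
Step 18: insert je at [0, 25, 40, 42] -> counters=[4,2,2,0,0,2,0,0,0,0,0,2,0,4,0,0,0,2,0,0,2,0,0,0,0,4,2,2,0,0,0,0,0,2,0,0,2,0,0,0,2,0,2,2,0,0,2]
Final counters=[4,2,2,0,0,2,0,0,0,0,0,2,0,4,0,0,0,2,0,0,2,0,0,0,0,4,2,2,0,0,0,0,0,2,0,0,2,0,0,0,2,0,2,2,0,0,2] -> 17 nonzero

Answer: 17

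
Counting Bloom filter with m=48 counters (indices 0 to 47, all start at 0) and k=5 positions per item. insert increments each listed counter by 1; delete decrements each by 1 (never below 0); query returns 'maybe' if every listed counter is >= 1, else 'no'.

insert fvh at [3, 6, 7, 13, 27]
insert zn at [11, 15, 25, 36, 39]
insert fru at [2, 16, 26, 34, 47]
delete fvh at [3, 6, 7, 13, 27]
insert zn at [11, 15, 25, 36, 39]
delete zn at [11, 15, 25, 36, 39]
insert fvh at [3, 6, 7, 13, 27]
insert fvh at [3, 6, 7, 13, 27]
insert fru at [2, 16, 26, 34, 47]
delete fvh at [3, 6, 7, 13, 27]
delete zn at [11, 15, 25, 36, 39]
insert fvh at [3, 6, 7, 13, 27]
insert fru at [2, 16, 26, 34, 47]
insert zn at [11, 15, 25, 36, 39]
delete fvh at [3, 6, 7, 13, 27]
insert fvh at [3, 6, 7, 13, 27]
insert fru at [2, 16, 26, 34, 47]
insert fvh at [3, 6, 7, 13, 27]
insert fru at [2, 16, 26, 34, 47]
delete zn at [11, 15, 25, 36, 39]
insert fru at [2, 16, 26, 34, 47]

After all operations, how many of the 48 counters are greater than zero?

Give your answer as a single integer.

Step 1: insert fvh at [3, 6, 7, 13, 27] -> counters=[0,0,0,1,0,0,1,1,0,0,0,0,0,1,0,0,0,0,0,0,0,0,0,0,0,0,0,1,0,0,0,0,0,0,0,0,0,0,0,0,0,0,0,0,0,0,0,0]
Step 2: insert zn at [11, 15, 25, 36, 39] -> counters=[0,0,0,1,0,0,1,1,0,0,0,1,0,1,0,1,0,0,0,0,0,0,0,0,0,1,0,1,0,0,0,0,0,0,0,0,1,0,0,1,0,0,0,0,0,0,0,0]
Step 3: insert fru at [2, 16, 26, 34, 47] -> counters=[0,0,1,1,0,0,1,1,0,0,0,1,0,1,0,1,1,0,0,0,0,0,0,0,0,1,1,1,0,0,0,0,0,0,1,0,1,0,0,1,0,0,0,0,0,0,0,1]
Step 4: delete fvh at [3, 6, 7, 13, 27] -> counters=[0,0,1,0,0,0,0,0,0,0,0,1,0,0,0,1,1,0,0,0,0,0,0,0,0,1,1,0,0,0,0,0,0,0,1,0,1,0,0,1,0,0,0,0,0,0,0,1]
Step 5: insert zn at [11, 15, 25, 36, 39] -> counters=[0,0,1,0,0,0,0,0,0,0,0,2,0,0,0,2,1,0,0,0,0,0,0,0,0,2,1,0,0,0,0,0,0,0,1,0,2,0,0,2,0,0,0,0,0,0,0,1]
Step 6: delete zn at [11, 15, 25, 36, 39] -> counters=[0,0,1,0,0,0,0,0,0,0,0,1,0,0,0,1,1,0,0,0,0,0,0,0,0,1,1,0,0,0,0,0,0,0,1,0,1,0,0,1,0,0,0,0,0,0,0,1]
Step 7: insert fvh at [3, 6, 7, 13, 27] -> counters=[0,0,1,1,0,0,1,1,0,0,0,1,0,1,0,1,1,0,0,0,0,0,0,0,0,1,1,1,0,0,0,0,0,0,1,0,1,0,0,1,0,0,0,0,0,0,0,1]
Step 8: insert fvh at [3, 6, 7, 13, 27] -> counters=[0,0,1,2,0,0,2,2,0,0,0,1,0,2,0,1,1,0,0,0,0,0,0,0,0,1,1,2,0,0,0,0,0,0,1,0,1,0,0,1,0,0,0,0,0,0,0,1]
Step 9: insert fru at [2, 16, 26, 34, 47] -> counters=[0,0,2,2,0,0,2,2,0,0,0,1,0,2,0,1,2,0,0,0,0,0,0,0,0,1,2,2,0,0,0,0,0,0,2,0,1,0,0,1,0,0,0,0,0,0,0,2]
Step 10: delete fvh at [3, 6, 7, 13, 27] -> counters=[0,0,2,1,0,0,1,1,0,0,0,1,0,1,0,1,2,0,0,0,0,0,0,0,0,1,2,1,0,0,0,0,0,0,2,0,1,0,0,1,0,0,0,0,0,0,0,2]
Step 11: delete zn at [11, 15, 25, 36, 39] -> counters=[0,0,2,1,0,0,1,1,0,0,0,0,0,1,0,0,2,0,0,0,0,0,0,0,0,0,2,1,0,0,0,0,0,0,2,0,0,0,0,0,0,0,0,0,0,0,0,2]
Step 12: insert fvh at [3, 6, 7, 13, 27] -> counters=[0,0,2,2,0,0,2,2,0,0,0,0,0,2,0,0,2,0,0,0,0,0,0,0,0,0,2,2,0,0,0,0,0,0,2,0,0,0,0,0,0,0,0,0,0,0,0,2]
Step 13: insert fru at [2, 16, 26, 34, 47] -> counters=[0,0,3,2,0,0,2,2,0,0,0,0,0,2,0,0,3,0,0,0,0,0,0,0,0,0,3,2,0,0,0,0,0,0,3,0,0,0,0,0,0,0,0,0,0,0,0,3]
Step 14: insert zn at [11, 15, 25, 36, 39] -> counters=[0,0,3,2,0,0,2,2,0,0,0,1,0,2,0,1,3,0,0,0,0,0,0,0,0,1,3,2,0,0,0,0,0,0,3,0,1,0,0,1,0,0,0,0,0,0,0,3]
Step 15: delete fvh at [3, 6, 7, 13, 27] -> counters=[0,0,3,1,0,0,1,1,0,0,0,1,0,1,0,1,3,0,0,0,0,0,0,0,0,1,3,1,0,0,0,0,0,0,3,0,1,0,0,1,0,0,0,0,0,0,0,3]
Step 16: insert fvh at [3, 6, 7, 13, 27] -> counters=[0,0,3,2,0,0,2,2,0,0,0,1,0,2,0,1,3,0,0,0,0,0,0,0,0,1,3,2,0,0,0,0,0,0,3,0,1,0,0,1,0,0,0,0,0,0,0,3]
Step 17: insert fru at [2, 16, 26, 34, 47] -> counters=[0,0,4,2,0,0,2,2,0,0,0,1,0,2,0,1,4,0,0,0,0,0,0,0,0,1,4,2,0,0,0,0,0,0,4,0,1,0,0,1,0,0,0,0,0,0,0,4]
Step 18: insert fvh at [3, 6, 7, 13, 27] -> counters=[0,0,4,3,0,0,3,3,0,0,0,1,0,3,0,1,4,0,0,0,0,0,0,0,0,1,4,3,0,0,0,0,0,0,4,0,1,0,0,1,0,0,0,0,0,0,0,4]
Step 19: insert fru at [2, 16, 26, 34, 47] -> counters=[0,0,5,3,0,0,3,3,0,0,0,1,0,3,0,1,5,0,0,0,0,0,0,0,0,1,5,3,0,0,0,0,0,0,5,0,1,0,0,1,0,0,0,0,0,0,0,5]
Step 20: delete zn at [11, 15, 25, 36, 39] -> counters=[0,0,5,3,0,0,3,3,0,0,0,0,0,3,0,0,5,0,0,0,0,0,0,0,0,0,5,3,0,0,0,0,0,0,5,0,0,0,0,0,0,0,0,0,0,0,0,5]
Step 21: insert fru at [2, 16, 26, 34, 47] -> counters=[0,0,6,3,0,0,3,3,0,0,0,0,0,3,0,0,6,0,0,0,0,0,0,0,0,0,6,3,0,0,0,0,0,0,6,0,0,0,0,0,0,0,0,0,0,0,0,6]
Final counters=[0,0,6,3,0,0,3,3,0,0,0,0,0,3,0,0,6,0,0,0,0,0,0,0,0,0,6,3,0,0,0,0,0,0,6,0,0,0,0,0,0,0,0,0,0,0,0,6] -> 10 nonzero

Answer: 10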